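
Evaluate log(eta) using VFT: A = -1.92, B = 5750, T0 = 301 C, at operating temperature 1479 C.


VFT equation: log(eta) = A + B / (T - T0)
  T - T0 = 1479 - 301 = 1178
  B / (T - T0) = 5750 / 1178 = 4.881
  log(eta) = -1.92 + 4.881 = 2.961

2.961


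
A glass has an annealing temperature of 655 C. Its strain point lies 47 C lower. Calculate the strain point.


Strain point = annealing point - difference:
  T_strain = 655 - 47 = 608 C

608 C


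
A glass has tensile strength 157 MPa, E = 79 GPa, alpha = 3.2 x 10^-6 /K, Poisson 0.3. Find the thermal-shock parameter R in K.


Thermal shock resistance: R = sigma * (1 - nu) / (E * alpha)
  Numerator = 157 * (1 - 0.3) = 109.9
  Denominator = 79 * 1000 * (3.2 x 10^-6) = 0.2528
  R = 109.9 / 0.2528 = 434.7 K

434.7 K


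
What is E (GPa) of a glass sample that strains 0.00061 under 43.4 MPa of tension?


Young's modulus: E = stress / strain
  E = 43.4 MPa / 0.00061 = 71147.54 MPa
Convert to GPa: 71147.54 / 1000 = 71.15 GPa

71.15 GPa


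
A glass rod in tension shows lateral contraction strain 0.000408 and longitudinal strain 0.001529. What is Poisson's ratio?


Poisson's ratio: nu = lateral strain / axial strain
  nu = 0.000408 / 0.001529 = 0.2668

0.2668


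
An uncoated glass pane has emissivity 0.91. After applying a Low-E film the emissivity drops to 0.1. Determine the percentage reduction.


Percentage reduction = (1 - coated/uncoated) * 100
  Ratio = 0.1 / 0.91 = 0.1099
  Reduction = (1 - 0.1099) * 100 = 89.0%

89.0%


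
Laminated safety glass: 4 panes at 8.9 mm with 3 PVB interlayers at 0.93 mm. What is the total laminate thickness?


Total thickness = glass contribution + PVB contribution
  Glass: 4 * 8.9 = 35.6 mm
  PVB: 3 * 0.93 = 2.79 mm
  Total = 35.6 + 2.79 = 38.39 mm

38.39 mm


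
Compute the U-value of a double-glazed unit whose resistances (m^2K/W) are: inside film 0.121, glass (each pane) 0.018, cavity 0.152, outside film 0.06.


Total thermal resistance (series):
  R_total = R_in + R_glass + R_air + R_glass + R_out
  R_total = 0.121 + 0.018 + 0.152 + 0.018 + 0.06 = 0.369 m^2K/W
U-value = 1 / R_total = 1 / 0.369 = 2.71 W/m^2K

2.71 W/m^2K


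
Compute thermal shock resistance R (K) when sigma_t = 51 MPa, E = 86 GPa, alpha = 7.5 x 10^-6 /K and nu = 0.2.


Thermal shock resistance: R = sigma * (1 - nu) / (E * alpha)
  Numerator = 51 * (1 - 0.2) = 40.8
  Denominator = 86 * 1000 * (7.5 x 10^-6) = 0.645
  R = 40.8 / 0.645 = 63.3 K

63.3 K


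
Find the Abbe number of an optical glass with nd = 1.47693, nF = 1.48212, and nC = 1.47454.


Abbe number formula: Vd = (nd - 1) / (nF - nC)
  nd - 1 = 1.47693 - 1 = 0.47693
  nF - nC = 1.48212 - 1.47454 = 0.00758
  Vd = 0.47693 / 0.00758 = 62.92

62.92


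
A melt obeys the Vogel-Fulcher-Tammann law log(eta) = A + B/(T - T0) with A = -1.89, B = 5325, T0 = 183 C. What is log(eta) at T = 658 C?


VFT equation: log(eta) = A + B / (T - T0)
  T - T0 = 658 - 183 = 475
  B / (T - T0) = 5325 / 475 = 11.211
  log(eta) = -1.89 + 11.211 = 9.321

9.321


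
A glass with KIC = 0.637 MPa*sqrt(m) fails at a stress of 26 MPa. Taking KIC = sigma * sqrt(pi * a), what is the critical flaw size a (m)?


Rearrange KIC = sigma * sqrt(pi * a):
  sqrt(pi * a) = KIC / sigma
  sqrt(pi * a) = 0.637 / 26 = 0.0245
  a = (KIC / sigma)^2 / pi
  a = 0.0245^2 / pi = 0.0001911 m

0.0001911 m


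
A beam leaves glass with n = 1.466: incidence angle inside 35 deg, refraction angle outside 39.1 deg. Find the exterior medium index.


Apply Snell's law: n1 * sin(theta1) = n2 * sin(theta2)
  n2 = n1 * sin(theta1) / sin(theta2)
  sin(35) = 0.573576
  sin(39.1) = 0.630676
  n2 = 1.466 * 0.573576 / 0.630676 = 1.3333

1.3333


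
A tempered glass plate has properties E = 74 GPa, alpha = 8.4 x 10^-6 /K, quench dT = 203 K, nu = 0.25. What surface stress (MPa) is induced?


Tempering stress: sigma = E * alpha * dT / (1 - nu)
  E (MPa) = 74 * 1000 = 74000
  Numerator = 74000 * (8.4 x 10^-6) * 203 = 126.1848
  Denominator = 1 - 0.25 = 0.75
  sigma = 126.1848 / 0.75 = 168.2 MPa

168.2 MPa


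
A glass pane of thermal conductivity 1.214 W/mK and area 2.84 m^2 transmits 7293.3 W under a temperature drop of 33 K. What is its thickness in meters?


Fourier's law: t = k * A * dT / Q
  t = 1.214 * 2.84 * 33 / 7293.3
  t = 113.77608 / 7293.3 = 0.0156 m

0.0156 m


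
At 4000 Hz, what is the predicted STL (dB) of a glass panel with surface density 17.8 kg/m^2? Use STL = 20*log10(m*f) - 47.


Mass law: STL = 20 * log10(m * f) - 47
  m * f = 17.8 * 4000 = 71200
  log10(71200) = 4.85248
  STL = 20 * 4.85248 - 47 = 97.0496 - 47 = 50.0 dB

50.0 dB


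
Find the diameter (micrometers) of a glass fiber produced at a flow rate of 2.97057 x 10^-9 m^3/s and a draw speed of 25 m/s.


Cross-sectional area from continuity:
  A = Q / v = 2.97057 x 10^-9 / 25 = 1.188228 x 10^-10 m^2
Diameter from circular cross-section:
  d = sqrt(4A / pi) * 10^6 (m -> um)
  d = sqrt(4 * 1.188228 x 10^-10 / pi) * 10^6 = 12.3 um

12.3 um


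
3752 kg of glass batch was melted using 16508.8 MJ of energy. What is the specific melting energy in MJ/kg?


Rearrange E = m * s for s:
  s = E / m
  s = 16508.8 / 3752 = 4.4 MJ/kg

4.4 MJ/kg


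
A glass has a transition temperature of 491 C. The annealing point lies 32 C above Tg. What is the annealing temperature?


The annealing temperature is Tg plus the offset:
  T_anneal = 491 + 32 = 523 C

523 C


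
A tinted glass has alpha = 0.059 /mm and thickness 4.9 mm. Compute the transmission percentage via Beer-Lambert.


Beer-Lambert law: T = exp(-alpha * thickness)
  exponent = -0.059 * 4.9 = -0.2891
  T = exp(-0.2891) = 0.7489
  Percentage = 0.7489 * 100 = 74.89%

74.89%


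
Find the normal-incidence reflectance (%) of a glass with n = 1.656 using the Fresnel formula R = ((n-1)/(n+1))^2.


Fresnel reflectance at normal incidence:
  R = ((n - 1)/(n + 1))^2
  (n - 1)/(n + 1) = (1.656 - 1)/(1.656 + 1) = 0.246988
  R = 0.246988^2 = 0.0610031
  R(%) = 0.0610031 * 100 = 6.1%

6.1%


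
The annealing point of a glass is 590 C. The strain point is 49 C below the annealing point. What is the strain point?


Strain point = annealing point - difference:
  T_strain = 590 - 49 = 541 C

541 C


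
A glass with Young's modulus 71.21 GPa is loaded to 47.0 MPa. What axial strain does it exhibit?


Rearrange E = sigma / epsilon:
  epsilon = sigma / E
  E (MPa) = 71.21 * 1000 = 71210
  epsilon = 47.0 / 71210 = 0.00066

0.00066


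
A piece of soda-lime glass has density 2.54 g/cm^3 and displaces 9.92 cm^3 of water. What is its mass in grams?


Rearrange rho = m / V:
  m = rho * V
  m = 2.54 * 9.92 = 25.197 g

25.197 g


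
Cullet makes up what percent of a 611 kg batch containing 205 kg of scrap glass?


Cullet ratio = (cullet mass / total batch mass) * 100
  Ratio = 205 / 611 * 100 = 33.55%

33.55%


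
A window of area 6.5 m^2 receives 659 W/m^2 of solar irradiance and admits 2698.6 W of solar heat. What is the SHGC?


Rearrange Q = Area * SHGC * Irradiance:
  SHGC = Q / (Area * Irradiance)
  SHGC = 2698.6 / (6.5 * 659) = 0.63

0.63


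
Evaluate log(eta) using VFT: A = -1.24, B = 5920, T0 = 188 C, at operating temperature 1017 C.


VFT equation: log(eta) = A + B / (T - T0)
  T - T0 = 1017 - 188 = 829
  B / (T - T0) = 5920 / 829 = 7.141
  log(eta) = -1.24 + 7.141 = 5.901

5.901


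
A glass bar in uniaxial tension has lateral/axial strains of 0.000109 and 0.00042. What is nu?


Poisson's ratio: nu = lateral strain / axial strain
  nu = 0.000109 / 0.00042 = 0.2595

0.2595


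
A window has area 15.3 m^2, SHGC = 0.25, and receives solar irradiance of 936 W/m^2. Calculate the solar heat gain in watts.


Solar heat gain: Q = Area * SHGC * Irradiance
  Q = 15.3 * 0.25 * 936 = 3580.2 W

3580.2 W


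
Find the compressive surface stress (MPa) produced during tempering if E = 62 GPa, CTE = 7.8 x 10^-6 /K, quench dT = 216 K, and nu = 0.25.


Tempering stress: sigma = E * alpha * dT / (1 - nu)
  E (MPa) = 62 * 1000 = 62000
  Numerator = 62000 * (7.8 x 10^-6) * 216 = 104.4576
  Denominator = 1 - 0.25 = 0.75
  sigma = 104.4576 / 0.75 = 139.3 MPa

139.3 MPa


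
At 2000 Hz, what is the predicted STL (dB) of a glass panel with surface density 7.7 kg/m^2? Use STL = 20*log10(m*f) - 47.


Mass law: STL = 20 * log10(m * f) - 47
  m * f = 7.7 * 2000 = 15400
  log10(15400) = 4.18752
  STL = 20 * 4.18752 - 47 = 83.7504 - 47 = 36.8 dB

36.8 dB


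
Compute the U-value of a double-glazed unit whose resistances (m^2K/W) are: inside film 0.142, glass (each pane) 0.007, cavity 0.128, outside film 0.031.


Total thermal resistance (series):
  R_total = R_in + R_glass + R_air + R_glass + R_out
  R_total = 0.142 + 0.007 + 0.128 + 0.007 + 0.031 = 0.315 m^2K/W
U-value = 1 / R_total = 1 / 0.315 = 3.175 W/m^2K

3.175 W/m^2K


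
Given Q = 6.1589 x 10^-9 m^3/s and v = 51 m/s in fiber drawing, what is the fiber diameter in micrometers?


Cross-sectional area from continuity:
  A = Q / v = 6.1589 x 10^-9 / 51 = 1.207627 x 10^-10 m^2
Diameter from circular cross-section:
  d = sqrt(4A / pi) * 10^6 (m -> um)
  d = sqrt(4 * 1.207627 x 10^-10 / pi) * 10^6 = 12.4 um

12.4 um


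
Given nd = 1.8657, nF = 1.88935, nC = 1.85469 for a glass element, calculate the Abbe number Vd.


Abbe number formula: Vd = (nd - 1) / (nF - nC)
  nd - 1 = 1.8657 - 1 = 0.8657
  nF - nC = 1.88935 - 1.85469 = 0.03466
  Vd = 0.8657 / 0.03466 = 24.98

24.98


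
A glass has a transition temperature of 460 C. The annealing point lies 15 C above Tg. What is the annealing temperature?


The annealing temperature is Tg plus the offset:
  T_anneal = 460 + 15 = 475 C

475 C


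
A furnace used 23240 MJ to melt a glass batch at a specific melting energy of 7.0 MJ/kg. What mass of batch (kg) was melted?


Rearrange E = m * s for m:
  m = E / s
  m = 23240 / 7.0 = 3320.0 kg

3320.0 kg


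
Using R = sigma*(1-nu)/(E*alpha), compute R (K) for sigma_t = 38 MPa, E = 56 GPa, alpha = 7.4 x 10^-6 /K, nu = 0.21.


Thermal shock resistance: R = sigma * (1 - nu) / (E * alpha)
  Numerator = 38 * (1 - 0.21) = 30.02
  Denominator = 56 * 1000 * (7.4 x 10^-6) = 0.4144
  R = 30.02 / 0.4144 = 72.4 K

72.4 K


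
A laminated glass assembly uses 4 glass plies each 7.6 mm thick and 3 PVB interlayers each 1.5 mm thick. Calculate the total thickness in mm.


Total thickness = glass contribution + PVB contribution
  Glass: 4 * 7.6 = 30.4 mm
  PVB: 3 * 1.5 = 4.5 mm
  Total = 30.4 + 4.5 = 34.9 mm

34.9 mm


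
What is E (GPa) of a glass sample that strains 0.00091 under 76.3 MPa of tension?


Young's modulus: E = stress / strain
  E = 76.3 MPa / 0.00091 = 83846.15 MPa
Convert to GPa: 83846.15 / 1000 = 83.85 GPa

83.85 GPa


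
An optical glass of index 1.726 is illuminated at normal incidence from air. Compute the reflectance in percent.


Fresnel reflectance at normal incidence:
  R = ((n - 1)/(n + 1))^2
  (n - 1)/(n + 1) = (1.726 - 1)/(1.726 + 1) = 0.266324
  R = 0.266324^2 = 0.0709285
  R(%) = 0.0709285 * 100 = 7.093%

7.093%


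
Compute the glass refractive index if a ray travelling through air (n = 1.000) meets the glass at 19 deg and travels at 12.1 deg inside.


Apply Snell's law: n1 * sin(theta1) = n2 * sin(theta2)
  n2 = n1 * sin(theta1) / sin(theta2)
  sin(19) = 0.325568
  sin(12.1) = 0.209619
  n2 = 1.000 * 0.325568 / 0.209619 = 1.5531

1.5531


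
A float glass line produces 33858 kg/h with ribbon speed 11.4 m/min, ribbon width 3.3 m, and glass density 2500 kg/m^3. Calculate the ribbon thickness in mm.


Ribbon cross-section from mass balance:
  Volume rate = throughput / density = 33858 / 2500 = 13.5432 m^3/h
  thickness = volume rate / (speed * 60 * width), i.e.
  thickness = throughput / (60 * speed * width * density) * 1000
  thickness = 33858 / (60 * 11.4 * 3.3 * 2500) * 1000 = 6.0 mm

6.0 mm


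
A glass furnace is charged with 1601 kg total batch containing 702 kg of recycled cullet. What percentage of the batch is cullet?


Cullet ratio = (cullet mass / total batch mass) * 100
  Ratio = 702 / 1601 * 100 = 43.85%

43.85%


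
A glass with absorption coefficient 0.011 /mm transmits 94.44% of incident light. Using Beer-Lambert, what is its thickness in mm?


Rearrange T = exp(-alpha * thickness):
  thickness = -ln(T) / alpha
  T = 94.44/100 = 0.9444
  ln(T) = -0.05721
  -ln(T) = 0.05721
  thickness = 0.05721 / 0.011 = 5.2 mm

5.2 mm


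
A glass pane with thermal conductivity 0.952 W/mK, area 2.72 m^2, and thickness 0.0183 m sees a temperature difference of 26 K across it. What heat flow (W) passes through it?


Fourier's law: Q = k * A * dT / t
  Q = 0.952 * 2.72 * 26 / 0.0183
  Q = 67.32544 / 0.0183 = 3679 W

3679 W


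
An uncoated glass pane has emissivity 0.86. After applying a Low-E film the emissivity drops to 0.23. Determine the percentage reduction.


Percentage reduction = (1 - coated/uncoated) * 100
  Ratio = 0.23 / 0.86 = 0.2674
  Reduction = (1 - 0.2674) * 100 = 73.3%

73.3%


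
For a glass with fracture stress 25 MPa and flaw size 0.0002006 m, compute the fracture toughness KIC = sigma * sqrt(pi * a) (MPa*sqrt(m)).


Fracture toughness: KIC = sigma * sqrt(pi * a)
  pi * a = pi * 0.0002006 = 0.000630203
  sqrt(pi * a) = 0.025104
  KIC = 25 * 0.025104 = 0.628 MPa*sqrt(m)

0.628 MPa*sqrt(m)


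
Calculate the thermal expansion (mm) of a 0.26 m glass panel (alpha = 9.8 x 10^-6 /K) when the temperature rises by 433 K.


Thermal expansion formula: dL = alpha * L0 * dT
  dL = (9.8 x 10^-6) * 0.26 * 433 = 0.00110328 m
Convert to mm: 0.00110328 * 1000 = 1.1033 mm

1.1033 mm


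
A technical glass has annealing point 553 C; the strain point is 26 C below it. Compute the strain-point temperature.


Strain point = annealing point - difference:
  T_strain = 553 - 26 = 527 C

527 C


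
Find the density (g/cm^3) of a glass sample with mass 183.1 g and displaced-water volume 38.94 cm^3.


Use the definition of density:
  rho = mass / volume
  rho = 183.1 / 38.94 = 4.702 g/cm^3

4.702 g/cm^3


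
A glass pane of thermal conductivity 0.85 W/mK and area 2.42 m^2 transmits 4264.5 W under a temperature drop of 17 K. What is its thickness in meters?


Fourier's law: t = k * A * dT / Q
  t = 0.85 * 2.42 * 17 / 4264.5
  t = 34.969 / 4264.5 = 0.0082 m

0.0082 m


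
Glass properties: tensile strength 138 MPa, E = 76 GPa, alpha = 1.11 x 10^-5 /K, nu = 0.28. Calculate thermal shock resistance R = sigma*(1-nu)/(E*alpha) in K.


Thermal shock resistance: R = sigma * (1 - nu) / (E * alpha)
  Numerator = 138 * (1 - 0.28) = 99.36
  Denominator = 76 * 1000 * (1.11 x 10^-5) = 0.8436
  R = 99.36 / 0.8436 = 117.8 K

117.8 K


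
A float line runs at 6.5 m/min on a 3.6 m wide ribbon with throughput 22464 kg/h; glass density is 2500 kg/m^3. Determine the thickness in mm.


Ribbon cross-section from mass balance:
  Volume rate = throughput / density = 22464 / 2500 = 8.9856 m^3/h
  thickness = volume rate / (speed * 60 * width), i.e.
  thickness = throughput / (60 * speed * width * density) * 1000
  thickness = 22464 / (60 * 6.5 * 3.6 * 2500) * 1000 = 6.4 mm

6.4 mm


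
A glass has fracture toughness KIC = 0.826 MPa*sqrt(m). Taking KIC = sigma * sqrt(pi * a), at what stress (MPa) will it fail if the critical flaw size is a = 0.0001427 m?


Rearrange KIC = sigma * sqrt(pi * a):
  sigma = KIC / sqrt(pi * a)
  sqrt(pi * 0.0001427) = 0.021173
  sigma = 0.826 / 0.021173 = 39.01 MPa

39.01 MPa


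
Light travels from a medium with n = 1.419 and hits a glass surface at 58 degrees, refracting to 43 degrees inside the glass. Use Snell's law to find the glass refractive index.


Apply Snell's law: n1 * sin(theta1) = n2 * sin(theta2)
  n2 = n1 * sin(theta1) / sin(theta2)
  sin(58) = 0.848048
  sin(43) = 0.681998
  n2 = 1.419 * 0.848048 / 0.681998 = 1.7645

1.7645


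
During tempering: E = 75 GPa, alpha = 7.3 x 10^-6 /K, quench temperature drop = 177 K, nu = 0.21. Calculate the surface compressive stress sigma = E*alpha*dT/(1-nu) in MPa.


Tempering stress: sigma = E * alpha * dT / (1 - nu)
  E (MPa) = 75 * 1000 = 75000
  Numerator = 75000 * (7.3 x 10^-6) * 177 = 96.9075
  Denominator = 1 - 0.21 = 0.79
  sigma = 96.9075 / 0.79 = 122.7 MPa

122.7 MPa


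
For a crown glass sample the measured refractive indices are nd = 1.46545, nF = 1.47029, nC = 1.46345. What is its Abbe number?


Abbe number formula: Vd = (nd - 1) / (nF - nC)
  nd - 1 = 1.46545 - 1 = 0.46545
  nF - nC = 1.47029 - 1.46345 = 0.00684
  Vd = 0.46545 / 0.00684 = 68.05

68.05


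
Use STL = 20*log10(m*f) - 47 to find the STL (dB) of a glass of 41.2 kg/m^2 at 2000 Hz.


Mass law: STL = 20 * log10(m * f) - 47
  m * f = 41.2 * 2000 = 82400
  log10(82400) = 4.91593
  STL = 20 * 4.91593 - 47 = 98.3186 - 47 = 51.3 dB

51.3 dB


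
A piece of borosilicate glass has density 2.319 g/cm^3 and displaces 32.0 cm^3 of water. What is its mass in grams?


Rearrange rho = m / V:
  m = rho * V
  m = 2.319 * 32.0 = 74.208 g

74.208 g


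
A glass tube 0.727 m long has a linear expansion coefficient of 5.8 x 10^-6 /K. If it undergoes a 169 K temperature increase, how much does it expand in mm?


Thermal expansion formula: dL = alpha * L0 * dT
  dL = (5.8 x 10^-6) * 0.727 * 169 = 0.00071261 m
Convert to mm: 0.00071261 * 1000 = 0.7126 mm

0.7126 mm


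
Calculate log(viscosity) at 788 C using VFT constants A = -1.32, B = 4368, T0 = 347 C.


VFT equation: log(eta) = A + B / (T - T0)
  T - T0 = 788 - 347 = 441
  B / (T - T0) = 4368 / 441 = 9.905
  log(eta) = -1.32 + 9.905 = 8.585

8.585


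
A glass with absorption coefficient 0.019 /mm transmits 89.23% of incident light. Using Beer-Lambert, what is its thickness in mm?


Rearrange T = exp(-alpha * thickness):
  thickness = -ln(T) / alpha
  T = 89.23/100 = 0.8923
  ln(T) = -0.11395
  -ln(T) = 0.11395
  thickness = 0.11395 / 0.019 = 6.0 mm

6.0 mm


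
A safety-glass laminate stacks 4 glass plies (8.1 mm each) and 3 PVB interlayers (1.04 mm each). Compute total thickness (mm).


Total thickness = glass contribution + PVB contribution
  Glass: 4 * 8.1 = 32.4 mm
  PVB: 3 * 1.04 = 3.12 mm
  Total = 32.4 + 3.12 = 35.52 mm

35.52 mm


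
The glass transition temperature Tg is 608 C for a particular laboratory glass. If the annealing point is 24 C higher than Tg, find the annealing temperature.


The annealing temperature is Tg plus the offset:
  T_anneal = 608 + 24 = 632 C

632 C


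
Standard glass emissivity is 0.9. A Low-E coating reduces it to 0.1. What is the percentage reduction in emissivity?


Percentage reduction = (1 - coated/uncoated) * 100
  Ratio = 0.1 / 0.9 = 0.1111
  Reduction = (1 - 0.1111) * 100 = 88.9%

88.9%


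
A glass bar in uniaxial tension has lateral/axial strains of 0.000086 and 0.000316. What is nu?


Poisson's ratio: nu = lateral strain / axial strain
  nu = 0.000086 / 0.000316 = 0.2722

0.2722


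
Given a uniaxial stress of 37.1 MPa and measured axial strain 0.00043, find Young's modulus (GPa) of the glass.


Young's modulus: E = stress / strain
  E = 37.1 MPa / 0.00043 = 86279.07 MPa
Convert to GPa: 86279.07 / 1000 = 86.28 GPa

86.28 GPa


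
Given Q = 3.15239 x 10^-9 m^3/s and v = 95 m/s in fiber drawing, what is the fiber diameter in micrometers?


Cross-sectional area from continuity:
  A = Q / v = 3.15239 x 10^-9 / 95 = 3.318305 x 10^-11 m^2
Diameter from circular cross-section:
  d = sqrt(4A / pi) * 10^6 (m -> um)
  d = sqrt(4 * 3.318305 x 10^-11 / pi) * 10^6 = 6.5 um

6.5 um


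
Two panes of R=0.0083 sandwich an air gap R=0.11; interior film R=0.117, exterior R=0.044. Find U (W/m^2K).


Total thermal resistance (series):
  R_total = R_in + R_glass + R_air + R_glass + R_out
  R_total = 0.117 + 0.0083 + 0.11 + 0.0083 + 0.044 = 0.2876 m^2K/W
U-value = 1 / R_total = 1 / 0.2876 = 3.477 W/m^2K

3.477 W/m^2K


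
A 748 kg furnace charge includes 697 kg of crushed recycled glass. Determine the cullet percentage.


Cullet ratio = (cullet mass / total batch mass) * 100
  Ratio = 697 / 748 * 100 = 93.18%

93.18%


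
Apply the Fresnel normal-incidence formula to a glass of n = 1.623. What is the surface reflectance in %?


Fresnel reflectance at normal incidence:
  R = ((n - 1)/(n + 1))^2
  (n - 1)/(n + 1) = (1.623 - 1)/(1.623 + 1) = 0.237514
  R = 0.237514^2 = 0.0564129
  R(%) = 0.0564129 * 100 = 5.641%

5.641%


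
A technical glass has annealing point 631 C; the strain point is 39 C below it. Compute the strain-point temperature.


Strain point = annealing point - difference:
  T_strain = 631 - 39 = 592 C

592 C


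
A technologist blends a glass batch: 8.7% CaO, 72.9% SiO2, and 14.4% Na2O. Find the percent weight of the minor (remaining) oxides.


Sum the three major oxides:
  SiO2 + Na2O + CaO = 72.9 + 14.4 + 8.7 = 96.0%
Subtract from 100%:
  Others = 100 - 96.0 = 4.0%

4.0%


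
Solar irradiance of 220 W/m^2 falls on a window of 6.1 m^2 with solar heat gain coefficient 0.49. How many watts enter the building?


Solar heat gain: Q = Area * SHGC * Irradiance
  Q = 6.1 * 0.49 * 220 = 657.6 W

657.6 W


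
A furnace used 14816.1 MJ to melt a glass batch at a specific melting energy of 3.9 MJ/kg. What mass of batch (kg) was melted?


Rearrange E = m * s for m:
  m = E / s
  m = 14816.1 / 3.9 = 3799.0 kg

3799.0 kg


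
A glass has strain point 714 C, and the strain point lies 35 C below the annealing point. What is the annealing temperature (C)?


T_anneal = T_strain + gap:
  T_anneal = 714 + 35 = 749 C

749 C


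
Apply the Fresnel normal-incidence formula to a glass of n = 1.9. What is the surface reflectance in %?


Fresnel reflectance at normal incidence:
  R = ((n - 1)/(n + 1))^2
  (n - 1)/(n + 1) = (1.9 - 1)/(1.9 + 1) = 0.310345
  R = 0.310345^2 = 0.096314
  R(%) = 0.096314 * 100 = 9.631%

9.631%


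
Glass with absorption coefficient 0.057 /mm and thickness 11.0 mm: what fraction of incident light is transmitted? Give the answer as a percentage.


Beer-Lambert law: T = exp(-alpha * thickness)
  exponent = -0.057 * 11.0 = -0.627
  T = exp(-0.627) = 0.5342
  Percentage = 0.5342 * 100 = 53.42%

53.42%


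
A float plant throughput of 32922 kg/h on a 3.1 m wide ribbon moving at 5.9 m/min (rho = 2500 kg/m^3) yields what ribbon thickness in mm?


Ribbon cross-section from mass balance:
  Volume rate = throughput / density = 32922 / 2500 = 13.1688 m^3/h
  thickness = volume rate / (speed * 60 * width), i.e.
  thickness = throughput / (60 * speed * width * density) * 1000
  thickness = 32922 / (60 * 5.9 * 3.1 * 2500) * 1000 = 12.0 mm

12.0 mm


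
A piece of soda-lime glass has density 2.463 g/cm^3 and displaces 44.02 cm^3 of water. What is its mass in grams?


Rearrange rho = m / V:
  m = rho * V
  m = 2.463 * 44.02 = 108.421 g

108.421 g


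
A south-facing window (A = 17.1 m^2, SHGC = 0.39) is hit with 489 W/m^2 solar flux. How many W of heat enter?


Solar heat gain: Q = Area * SHGC * Irradiance
  Q = 17.1 * 0.39 * 489 = 3261.1 W

3261.1 W


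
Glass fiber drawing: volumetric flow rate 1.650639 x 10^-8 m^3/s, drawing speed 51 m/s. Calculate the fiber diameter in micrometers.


Cross-sectional area from continuity:
  A = Q / v = 1.650639 x 10^-8 / 51 = 3.236547 x 10^-10 m^2
Diameter from circular cross-section:
  d = sqrt(4A / pi) * 10^6 (m -> um)
  d = sqrt(4 * 3.236547 x 10^-10 / pi) * 10^6 = 20.3 um

20.3 um


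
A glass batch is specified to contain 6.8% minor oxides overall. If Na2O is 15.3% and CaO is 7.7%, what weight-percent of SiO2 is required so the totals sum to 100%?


Known pieces sum to 100%:
  SiO2 = 100 - (others + Na2O + CaO)
  SiO2 = 100 - (6.8 + 15.3 + 7.7) = 70.2%

70.2%


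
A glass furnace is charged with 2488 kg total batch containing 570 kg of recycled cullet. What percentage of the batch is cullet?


Cullet ratio = (cullet mass / total batch mass) * 100
  Ratio = 570 / 2488 * 100 = 22.91%

22.91%


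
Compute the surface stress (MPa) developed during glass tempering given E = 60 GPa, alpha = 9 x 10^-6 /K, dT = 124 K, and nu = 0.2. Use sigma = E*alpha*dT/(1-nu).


Tempering stress: sigma = E * alpha * dT / (1 - nu)
  E (MPa) = 60 * 1000 = 60000
  Numerator = 60000 * (9 x 10^-6) * 124 = 66.96
  Denominator = 1 - 0.2 = 0.8
  sigma = 66.96 / 0.8 = 83.7 MPa

83.7 MPa


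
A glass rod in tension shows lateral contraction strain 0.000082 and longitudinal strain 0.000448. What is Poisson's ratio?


Poisson's ratio: nu = lateral strain / axial strain
  nu = 0.000082 / 0.000448 = 0.183

0.183


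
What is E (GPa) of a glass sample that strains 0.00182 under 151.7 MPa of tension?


Young's modulus: E = stress / strain
  E = 151.7 MPa / 0.00182 = 83351.65 MPa
Convert to GPa: 83351.65 / 1000 = 83.35 GPa

83.35 GPa


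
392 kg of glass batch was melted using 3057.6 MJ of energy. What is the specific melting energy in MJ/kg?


Rearrange E = m * s for s:
  s = E / m
  s = 3057.6 / 392 = 7.8 MJ/kg

7.8 MJ/kg


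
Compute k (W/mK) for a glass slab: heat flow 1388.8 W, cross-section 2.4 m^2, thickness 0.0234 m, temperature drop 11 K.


Fourier's law rearranged: k = Q * t / (A * dT)
  Numerator = 1388.8 * 0.0234 = 32.49792
  Denominator = 2.4 * 11 = 26.4
  k = 32.49792 / 26.4 = 1.231 W/mK

1.231 W/mK


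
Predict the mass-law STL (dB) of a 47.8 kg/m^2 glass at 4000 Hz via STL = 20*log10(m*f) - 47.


Mass law: STL = 20 * log10(m * f) - 47
  m * f = 47.8 * 4000 = 191200
  log10(191200) = 5.28149
  STL = 20 * 5.28149 - 47 = 105.6298 - 47 = 58.6 dB

58.6 dB


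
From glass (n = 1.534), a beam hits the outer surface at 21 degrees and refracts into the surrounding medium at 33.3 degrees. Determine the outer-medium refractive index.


Apply Snell's law: n1 * sin(theta1) = n2 * sin(theta2)
  n2 = n1 * sin(theta1) / sin(theta2)
  sin(21) = 0.358368
  sin(33.3) = 0.549023
  n2 = 1.534 * 0.358368 / 0.549023 = 1.0013

1.0013


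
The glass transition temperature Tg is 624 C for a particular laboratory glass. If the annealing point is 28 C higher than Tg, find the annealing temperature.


The annealing temperature is Tg plus the offset:
  T_anneal = 624 + 28 = 652 C

652 C


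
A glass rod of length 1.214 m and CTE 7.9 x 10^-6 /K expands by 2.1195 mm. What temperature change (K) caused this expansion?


Rearrange dL = alpha * L0 * dT for dT:
  dT = dL / (alpha * L0)
  dL (m) = 2.1195 / 1000 = 0.0021195
  dT = 0.0021195 / ((7.9 x 10^-6) * 1.214) = 221.0 K

221.0 K


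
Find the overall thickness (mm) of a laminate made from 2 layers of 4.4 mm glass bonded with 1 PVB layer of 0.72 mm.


Total thickness = glass contribution + PVB contribution
  Glass: 2 * 4.4 = 8.8 mm
  PVB: 1 * 0.72 = 0.72 mm
  Total = 8.8 + 0.72 = 9.52 mm

9.52 mm


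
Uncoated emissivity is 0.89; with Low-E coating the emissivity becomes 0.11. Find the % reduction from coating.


Percentage reduction = (1 - coated/uncoated) * 100
  Ratio = 0.11 / 0.89 = 0.1236
  Reduction = (1 - 0.1236) * 100 = 87.6%

87.6%


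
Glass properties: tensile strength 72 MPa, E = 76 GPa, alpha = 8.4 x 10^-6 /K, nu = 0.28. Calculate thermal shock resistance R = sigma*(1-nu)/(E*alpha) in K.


Thermal shock resistance: R = sigma * (1 - nu) / (E * alpha)
  Numerator = 72 * (1 - 0.28) = 51.84
  Denominator = 76 * 1000 * (8.4 x 10^-6) = 0.6384
  R = 51.84 / 0.6384 = 81.2 K

81.2 K


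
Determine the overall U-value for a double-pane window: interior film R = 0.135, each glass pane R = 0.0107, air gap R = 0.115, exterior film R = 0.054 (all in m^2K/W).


Total thermal resistance (series):
  R_total = R_in + R_glass + R_air + R_glass + R_out
  R_total = 0.135 + 0.0107 + 0.115 + 0.0107 + 0.054 = 0.3254 m^2K/W
U-value = 1 / R_total = 1 / 0.3254 = 3.073 W/m^2K

3.073 W/m^2K


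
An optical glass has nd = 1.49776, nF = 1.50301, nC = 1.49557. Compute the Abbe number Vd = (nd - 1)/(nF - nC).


Abbe number formula: Vd = (nd - 1) / (nF - nC)
  nd - 1 = 1.49776 - 1 = 0.49776
  nF - nC = 1.50301 - 1.49557 = 0.00744
  Vd = 0.49776 / 0.00744 = 66.9

66.9


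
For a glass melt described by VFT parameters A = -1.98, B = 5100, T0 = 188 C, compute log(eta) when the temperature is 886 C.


VFT equation: log(eta) = A + B / (T - T0)
  T - T0 = 886 - 188 = 698
  B / (T - T0) = 5100 / 698 = 7.307
  log(eta) = -1.98 + 7.307 = 5.327

5.327


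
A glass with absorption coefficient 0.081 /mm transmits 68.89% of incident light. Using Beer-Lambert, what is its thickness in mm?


Rearrange T = exp(-alpha * thickness):
  thickness = -ln(T) / alpha
  T = 68.89/100 = 0.6889
  ln(T) = -0.37266
  -ln(T) = 0.37266
  thickness = 0.37266 / 0.081 = 4.6 mm

4.6 mm


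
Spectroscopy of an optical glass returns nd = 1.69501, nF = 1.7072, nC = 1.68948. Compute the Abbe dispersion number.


Abbe number formula: Vd = (nd - 1) / (nF - nC)
  nd - 1 = 1.69501 - 1 = 0.69501
  nF - nC = 1.7072 - 1.68948 = 0.01772
  Vd = 0.69501 / 0.01772 = 39.22

39.22


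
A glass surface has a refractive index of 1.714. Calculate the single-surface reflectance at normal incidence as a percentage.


Fresnel reflectance at normal incidence:
  R = ((n - 1)/(n + 1))^2
  (n - 1)/(n + 1) = (1.714 - 1)/(1.714 + 1) = 0.26308
  R = 0.26308^2 = 0.0692111
  R(%) = 0.0692111 * 100 = 6.921%

6.921%


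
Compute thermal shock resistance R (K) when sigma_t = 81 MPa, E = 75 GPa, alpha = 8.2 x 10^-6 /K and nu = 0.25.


Thermal shock resistance: R = sigma * (1 - nu) / (E * alpha)
  Numerator = 81 * (1 - 0.25) = 60.75
  Denominator = 75 * 1000 * (8.2 x 10^-6) = 0.615
  R = 60.75 / 0.615 = 98.8 K

98.8 K


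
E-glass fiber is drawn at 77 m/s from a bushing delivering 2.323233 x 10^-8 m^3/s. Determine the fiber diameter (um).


Cross-sectional area from continuity:
  A = Q / v = 2.323233 x 10^-8 / 77 = 3.017186 x 10^-10 m^2
Diameter from circular cross-section:
  d = sqrt(4A / pi) * 10^6 (m -> um)
  d = sqrt(4 * 3.017186 x 10^-10 / pi) * 10^6 = 19.6 um

19.6 um


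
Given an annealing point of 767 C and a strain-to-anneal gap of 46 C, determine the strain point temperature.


Strain point = annealing point - difference:
  T_strain = 767 - 46 = 721 C

721 C


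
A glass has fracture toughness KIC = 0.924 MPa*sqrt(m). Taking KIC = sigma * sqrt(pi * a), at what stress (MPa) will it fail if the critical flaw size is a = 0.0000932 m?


Rearrange KIC = sigma * sqrt(pi * a):
  sigma = KIC / sqrt(pi * a)
  sqrt(pi * 0.0000932) = 0.017111
  sigma = 0.924 / 0.017111 = 54.0 MPa

54.0 MPa


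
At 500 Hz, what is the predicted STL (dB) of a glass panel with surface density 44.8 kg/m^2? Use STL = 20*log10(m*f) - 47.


Mass law: STL = 20 * log10(m * f) - 47
  m * f = 44.8 * 500 = 22400
  log10(22400) = 4.35025
  STL = 20 * 4.35025 - 47 = 87.005 - 47 = 40.0 dB

40.0 dB


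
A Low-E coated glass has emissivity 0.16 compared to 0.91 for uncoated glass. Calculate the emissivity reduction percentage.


Percentage reduction = (1 - coated/uncoated) * 100
  Ratio = 0.16 / 0.91 = 0.1758
  Reduction = (1 - 0.1758) * 100 = 82.4%

82.4%


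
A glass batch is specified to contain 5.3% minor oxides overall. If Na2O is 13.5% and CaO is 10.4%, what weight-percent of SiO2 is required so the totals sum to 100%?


Known pieces sum to 100%:
  SiO2 = 100 - (others + Na2O + CaO)
  SiO2 = 100 - (5.3 + 13.5 + 10.4) = 70.8%

70.8%


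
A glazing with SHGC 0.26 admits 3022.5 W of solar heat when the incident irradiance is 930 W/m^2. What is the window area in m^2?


Rearrange Q = Area * SHGC * Irradiance:
  Area = Q / (SHGC * Irradiance)
  Area = 3022.5 / (0.26 * 930) = 12.5 m^2

12.5 m^2


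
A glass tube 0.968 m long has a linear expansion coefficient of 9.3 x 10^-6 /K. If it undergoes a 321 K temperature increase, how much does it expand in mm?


Thermal expansion formula: dL = alpha * L0 * dT
  dL = (9.3 x 10^-6) * 0.968 * 321 = 0.00288977 m
Convert to mm: 0.00288977 * 1000 = 2.8898 mm

2.8898 mm


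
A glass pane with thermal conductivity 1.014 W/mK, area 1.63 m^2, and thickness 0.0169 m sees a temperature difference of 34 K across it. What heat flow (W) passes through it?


Fourier's law: Q = k * A * dT / t
  Q = 1.014 * 1.63 * 34 / 0.0169
  Q = 56.19588 / 0.0169 = 3325.2 W

3325.2 W


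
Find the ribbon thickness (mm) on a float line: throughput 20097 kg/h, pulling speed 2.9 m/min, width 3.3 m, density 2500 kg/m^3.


Ribbon cross-section from mass balance:
  Volume rate = throughput / density = 20097 / 2500 = 8.0388 m^3/h
  thickness = volume rate / (speed * 60 * width), i.e.
  thickness = throughput / (60 * speed * width * density) * 1000
  thickness = 20097 / (60 * 2.9 * 3.3 * 2500) * 1000 = 14.0 mm

14.0 mm


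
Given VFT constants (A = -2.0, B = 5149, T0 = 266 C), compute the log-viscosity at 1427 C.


VFT equation: log(eta) = A + B / (T - T0)
  T - T0 = 1427 - 266 = 1161
  B / (T - T0) = 5149 / 1161 = 4.435
  log(eta) = -2.0 + 4.435 = 2.435

2.435


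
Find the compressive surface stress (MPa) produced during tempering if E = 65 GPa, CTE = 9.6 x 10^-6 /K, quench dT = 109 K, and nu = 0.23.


Tempering stress: sigma = E * alpha * dT / (1 - nu)
  E (MPa) = 65 * 1000 = 65000
  Numerator = 65000 * (9.6 x 10^-6) * 109 = 68.016
  Denominator = 1 - 0.23 = 0.77
  sigma = 68.016 / 0.77 = 88.3 MPa

88.3 MPa


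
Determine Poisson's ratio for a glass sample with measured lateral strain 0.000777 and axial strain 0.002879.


Poisson's ratio: nu = lateral strain / axial strain
  nu = 0.000777 / 0.002879 = 0.2699

0.2699


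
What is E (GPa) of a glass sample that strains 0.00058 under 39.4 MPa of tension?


Young's modulus: E = stress / strain
  E = 39.4 MPa / 0.00058 = 67931.03 MPa
Convert to GPa: 67931.03 / 1000 = 67.93 GPa

67.93 GPa


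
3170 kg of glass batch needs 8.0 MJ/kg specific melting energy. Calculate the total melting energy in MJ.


Total energy = mass * specific energy
  E = 3170 * 8.0 = 25360 MJ

25360 MJ


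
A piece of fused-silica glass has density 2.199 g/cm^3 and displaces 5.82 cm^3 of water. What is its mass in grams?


Rearrange rho = m / V:
  m = rho * V
  m = 2.199 * 5.82 = 12.798 g

12.798 g


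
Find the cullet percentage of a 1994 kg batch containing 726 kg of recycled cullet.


Cullet ratio = (cullet mass / total batch mass) * 100
  Ratio = 726 / 1994 * 100 = 36.41%

36.41%


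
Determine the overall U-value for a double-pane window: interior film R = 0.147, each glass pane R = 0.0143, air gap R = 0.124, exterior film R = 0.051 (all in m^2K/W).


Total thermal resistance (series):
  R_total = R_in + R_glass + R_air + R_glass + R_out
  R_total = 0.147 + 0.0143 + 0.124 + 0.0143 + 0.051 = 0.3506 m^2K/W
U-value = 1 / R_total = 1 / 0.3506 = 2.852 W/m^2K

2.852 W/m^2K


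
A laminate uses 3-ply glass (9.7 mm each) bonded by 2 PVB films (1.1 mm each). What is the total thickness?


Total thickness = glass contribution + PVB contribution
  Glass: 3 * 9.7 = 29.1 mm
  PVB: 2 * 1.1 = 2.2 mm
  Total = 29.1 + 2.2 = 31.3 mm

31.3 mm


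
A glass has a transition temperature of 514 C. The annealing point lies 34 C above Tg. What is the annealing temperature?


The annealing temperature is Tg plus the offset:
  T_anneal = 514 + 34 = 548 C

548 C


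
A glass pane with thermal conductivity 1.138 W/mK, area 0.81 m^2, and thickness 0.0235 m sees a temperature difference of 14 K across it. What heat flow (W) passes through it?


Fourier's law: Q = k * A * dT / t
  Q = 1.138 * 0.81 * 14 / 0.0235
  Q = 12.90492 / 0.0235 = 549.1 W

549.1 W


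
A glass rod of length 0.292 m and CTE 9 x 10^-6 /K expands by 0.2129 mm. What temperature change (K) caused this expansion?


Rearrange dL = alpha * L0 * dT for dT:
  dT = dL / (alpha * L0)
  dL (m) = 0.2129 / 1000 = 0.0002129
  dT = 0.0002129 / ((9 x 10^-6) * 0.292) = 81.0 K

81.0 K


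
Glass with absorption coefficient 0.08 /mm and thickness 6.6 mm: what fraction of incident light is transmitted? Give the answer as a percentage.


Beer-Lambert law: T = exp(-alpha * thickness)
  exponent = -0.08 * 6.6 = -0.528
  T = exp(-0.528) = 0.5898
  Percentage = 0.5898 * 100 = 58.98%

58.98%


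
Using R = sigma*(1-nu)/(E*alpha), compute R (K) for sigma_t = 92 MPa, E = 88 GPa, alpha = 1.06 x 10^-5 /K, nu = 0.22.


Thermal shock resistance: R = sigma * (1 - nu) / (E * alpha)
  Numerator = 92 * (1 - 0.22) = 71.76
  Denominator = 88 * 1000 * (1.06 x 10^-5) = 0.9328
  R = 71.76 / 0.9328 = 76.9 K

76.9 K


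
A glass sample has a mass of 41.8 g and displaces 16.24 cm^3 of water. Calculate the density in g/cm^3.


Use the definition of density:
  rho = mass / volume
  rho = 41.8 / 16.24 = 2.574 g/cm^3

2.574 g/cm^3


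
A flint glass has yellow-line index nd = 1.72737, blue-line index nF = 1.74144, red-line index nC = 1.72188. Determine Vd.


Abbe number formula: Vd = (nd - 1) / (nF - nC)
  nd - 1 = 1.72737 - 1 = 0.72737
  nF - nC = 1.74144 - 1.72188 = 0.01956
  Vd = 0.72737 / 0.01956 = 37.19

37.19


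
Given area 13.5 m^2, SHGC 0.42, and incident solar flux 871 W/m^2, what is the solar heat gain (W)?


Solar heat gain: Q = Area * SHGC * Irradiance
  Q = 13.5 * 0.42 * 871 = 4938.6 W

4938.6 W


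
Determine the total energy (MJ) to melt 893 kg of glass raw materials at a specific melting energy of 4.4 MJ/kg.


Total energy = mass * specific energy
  E = 893 * 4.4 = 3929.2 MJ

3929.2 MJ


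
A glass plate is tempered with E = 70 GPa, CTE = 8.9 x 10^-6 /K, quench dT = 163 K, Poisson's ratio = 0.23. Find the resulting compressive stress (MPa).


Tempering stress: sigma = E * alpha * dT / (1 - nu)
  E (MPa) = 70 * 1000 = 70000
  Numerator = 70000 * (8.9 x 10^-6) * 163 = 101.549
  Denominator = 1 - 0.23 = 0.77
  sigma = 101.549 / 0.77 = 131.9 MPa

131.9 MPa


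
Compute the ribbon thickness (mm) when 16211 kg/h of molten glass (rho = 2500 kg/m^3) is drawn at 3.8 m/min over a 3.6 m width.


Ribbon cross-section from mass balance:
  Volume rate = throughput / density = 16211 / 2500 = 6.4844 m^3/h
  thickness = volume rate / (speed * 60 * width), i.e.
  thickness = throughput / (60 * speed * width * density) * 1000
  thickness = 16211 / (60 * 3.8 * 3.6 * 2500) * 1000 = 7.9 mm

7.9 mm


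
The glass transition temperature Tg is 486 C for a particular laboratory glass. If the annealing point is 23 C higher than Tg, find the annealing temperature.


The annealing temperature is Tg plus the offset:
  T_anneal = 486 + 23 = 509 C

509 C


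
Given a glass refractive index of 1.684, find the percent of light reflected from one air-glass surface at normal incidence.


Fresnel reflectance at normal incidence:
  R = ((n - 1)/(n + 1))^2
  (n - 1)/(n + 1) = (1.684 - 1)/(1.684 + 1) = 0.254844
  R = 0.254844^2 = 0.0649455
  R(%) = 0.0649455 * 100 = 6.495%

6.495%


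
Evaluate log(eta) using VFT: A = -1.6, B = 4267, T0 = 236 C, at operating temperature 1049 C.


VFT equation: log(eta) = A + B / (T - T0)
  T - T0 = 1049 - 236 = 813
  B / (T - T0) = 4267 / 813 = 5.248
  log(eta) = -1.6 + 5.248 = 3.648

3.648


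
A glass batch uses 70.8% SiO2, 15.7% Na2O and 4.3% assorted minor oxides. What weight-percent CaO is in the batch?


Pieces sum to 100%:
  CaO = 100 - (SiO2 + Na2O + others)
  CaO = 100 - (70.8 + 15.7 + 4.3) = 9.2%

9.2%


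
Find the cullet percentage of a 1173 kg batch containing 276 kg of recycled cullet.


Cullet ratio = (cullet mass / total batch mass) * 100
  Ratio = 276 / 1173 * 100 = 23.53%

23.53%


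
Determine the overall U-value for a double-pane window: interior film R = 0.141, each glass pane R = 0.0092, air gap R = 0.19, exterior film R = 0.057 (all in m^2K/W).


Total thermal resistance (series):
  R_total = R_in + R_glass + R_air + R_glass + R_out
  R_total = 0.141 + 0.0092 + 0.19 + 0.0092 + 0.057 = 0.4064 m^2K/W
U-value = 1 / R_total = 1 / 0.4064 = 2.461 W/m^2K

2.461 W/m^2K


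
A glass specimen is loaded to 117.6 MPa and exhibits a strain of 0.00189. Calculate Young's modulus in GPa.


Young's modulus: E = stress / strain
  E = 117.6 MPa / 0.00189 = 62222.22 MPa
Convert to GPa: 62222.22 / 1000 = 62.22 GPa

62.22 GPa
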